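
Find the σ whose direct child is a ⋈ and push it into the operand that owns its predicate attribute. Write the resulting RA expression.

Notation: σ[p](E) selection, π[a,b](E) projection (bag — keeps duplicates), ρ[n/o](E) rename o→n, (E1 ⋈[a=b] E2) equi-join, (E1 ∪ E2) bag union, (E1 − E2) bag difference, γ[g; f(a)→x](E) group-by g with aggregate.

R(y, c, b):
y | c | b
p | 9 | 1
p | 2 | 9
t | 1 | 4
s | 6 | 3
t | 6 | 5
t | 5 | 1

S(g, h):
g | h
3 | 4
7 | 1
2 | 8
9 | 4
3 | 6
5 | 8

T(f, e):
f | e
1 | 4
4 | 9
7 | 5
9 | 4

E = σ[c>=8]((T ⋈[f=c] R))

σ filters on c, owned by the right side.
E' = (T ⋈[f=c] σ[c>=8](R))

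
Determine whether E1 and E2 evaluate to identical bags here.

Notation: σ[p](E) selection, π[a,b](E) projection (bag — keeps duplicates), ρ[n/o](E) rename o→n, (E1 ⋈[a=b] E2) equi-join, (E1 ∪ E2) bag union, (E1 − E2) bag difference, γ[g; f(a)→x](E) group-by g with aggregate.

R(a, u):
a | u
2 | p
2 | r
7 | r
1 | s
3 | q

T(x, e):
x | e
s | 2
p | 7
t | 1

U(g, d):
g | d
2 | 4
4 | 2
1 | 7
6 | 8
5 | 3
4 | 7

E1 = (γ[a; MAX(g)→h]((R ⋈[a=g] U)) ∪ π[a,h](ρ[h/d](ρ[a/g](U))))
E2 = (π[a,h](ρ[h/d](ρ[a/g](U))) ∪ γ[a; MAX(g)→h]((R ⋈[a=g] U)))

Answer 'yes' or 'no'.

E1 per-node cardinality:
  R → 5
  U → 6
  (R ⋈[a=g] U) → 3
  γ[a; MAX(g)→h]((R ⋈[a=g] U)) → 2
  U → 6
  ρ[a/g](U) → 6
  ρ[h/d](ρ[a/g](U)) → 6
  π[a,h](ρ[h/d](ρ[a/g](U))) → 6
  (γ[a; MAX(g)→h]((R ⋈[a=g] U)) ∪ π[a,h](ρ[h/d](ρ[a/g](U)))) → 8
E2 per-node cardinality:
  U → 6
  ρ[a/g](U) → 6
  ρ[h/d](ρ[a/g](U)) → 6
  π[a,h](ρ[h/d](ρ[a/g](U))) → 6
  R → 5
  U → 6
  (R ⋈[a=g] U) → 3
  γ[a; MAX(g)→h]((R ⋈[a=g] U)) → 2
  (π[a,h](ρ[h/d](ρ[a/g](U))) ∪ γ[a; MAX(g)→h]((R ⋈[a=g] U))) → 8

E1 and E2 produce the same multiset:
a | h
1 | 1
1 | 7
2 | 2
2 | 4
4 | 2
4 | 7
5 | 3
6 | 8

yes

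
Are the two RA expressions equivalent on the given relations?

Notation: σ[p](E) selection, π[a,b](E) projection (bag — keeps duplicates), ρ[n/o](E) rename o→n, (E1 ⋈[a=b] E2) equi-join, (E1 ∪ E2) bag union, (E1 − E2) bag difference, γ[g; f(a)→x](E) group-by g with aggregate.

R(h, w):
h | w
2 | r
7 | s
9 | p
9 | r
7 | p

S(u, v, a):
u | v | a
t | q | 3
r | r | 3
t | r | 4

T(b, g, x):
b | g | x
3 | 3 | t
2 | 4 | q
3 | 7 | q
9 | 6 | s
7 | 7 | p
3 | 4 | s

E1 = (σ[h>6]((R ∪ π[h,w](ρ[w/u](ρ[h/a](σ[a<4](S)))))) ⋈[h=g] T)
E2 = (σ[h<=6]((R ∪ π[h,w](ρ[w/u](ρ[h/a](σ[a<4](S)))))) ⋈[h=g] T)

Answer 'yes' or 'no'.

E1 subexpression sizes:
  R → 5
  S → 3
  σ[a<4](S) → 2
  ρ[h/a](σ[a<4](S)) → 2
  ρ[w/u](ρ[h/a](σ[a<4](S))) → 2
  π[h,w](ρ[w/u](ρ[h/a](σ[a<4](S)))) → 2
  (R ∪ π[h,w](ρ[w/u](ρ[h/a](σ[a<4](S))))) → 7
  σ[h>6]((R ∪ π[h,w](ρ[w/u](ρ[h/a](σ[a<4](S)))))) → 4
  T → 6
  (σ[h>6]((R ∪ π[h,w](ρ[w/u](ρ[h/a](σ[a<4](S)))))) ⋈[h=g] T) → 4
E2 subexpression sizes:
  R → 5
  S → 3
  σ[a<4](S) → 2
  ρ[h/a](σ[a<4](S)) → 2
  ρ[w/u](ρ[h/a](σ[a<4](S))) → 2
  π[h,w](ρ[w/u](ρ[h/a](σ[a<4](S)))) → 2
  (R ∪ π[h,w](ρ[w/u](ρ[h/a](σ[a<4](S))))) → 7
  σ[h<=6]((R ∪ π[h,w](ρ[w/u](ρ[h/a](σ[a<4](S)))))) → 3
  T → 6
  (σ[h<=6]((R ∪ π[h,w](ρ[w/u](ρ[h/a](σ[a<4](S)))))) ⋈[h=g] T) → 2

E1 result:
h | w | b | g | x
7 | p | 3 | 7 | q
7 | p | 7 | 7 | p
7 | s | 3 | 7 | q
7 | s | 7 | 7 | p
E2 result:
h | w | b | g | x
3 | r | 3 | 3 | t
3 | t | 3 | 3 | t
Witness: (3, 'r', 3, 3, 't') appears 0× in E1 but 1× in E2.

no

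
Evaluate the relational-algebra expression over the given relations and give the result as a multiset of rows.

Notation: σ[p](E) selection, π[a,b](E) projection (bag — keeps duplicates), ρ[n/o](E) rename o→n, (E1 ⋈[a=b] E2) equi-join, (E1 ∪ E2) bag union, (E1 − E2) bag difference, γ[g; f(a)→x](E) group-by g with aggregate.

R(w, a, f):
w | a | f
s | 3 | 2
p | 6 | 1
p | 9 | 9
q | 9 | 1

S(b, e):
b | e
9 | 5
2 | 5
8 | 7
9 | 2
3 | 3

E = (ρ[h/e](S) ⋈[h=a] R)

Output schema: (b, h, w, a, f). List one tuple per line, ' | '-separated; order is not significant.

Stepwise |·|:
  S → 5
  ρ[h/e](S) → 5
  R → 4
  (ρ[h/e](S) ⋈[h=a] R) → 1

== RESULT ==
b | h | w | a | f
3 | 3 | s | 3 | 2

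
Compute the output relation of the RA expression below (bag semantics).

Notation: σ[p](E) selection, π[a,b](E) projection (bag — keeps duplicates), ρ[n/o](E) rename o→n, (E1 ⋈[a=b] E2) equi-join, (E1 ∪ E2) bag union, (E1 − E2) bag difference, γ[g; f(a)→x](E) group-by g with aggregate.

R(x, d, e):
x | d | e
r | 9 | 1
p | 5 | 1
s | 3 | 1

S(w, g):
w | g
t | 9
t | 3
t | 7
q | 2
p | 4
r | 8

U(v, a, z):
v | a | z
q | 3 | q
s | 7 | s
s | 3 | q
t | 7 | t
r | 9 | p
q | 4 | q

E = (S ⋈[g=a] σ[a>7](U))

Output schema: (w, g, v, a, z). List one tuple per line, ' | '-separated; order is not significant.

Subexpression sizes:
  S → 6
  U → 6
  σ[a>7](U) → 1
  (S ⋈[g=a] σ[a>7](U)) → 1

== RESULT ==
w | g | v | a | z
t | 9 | r | 9 | p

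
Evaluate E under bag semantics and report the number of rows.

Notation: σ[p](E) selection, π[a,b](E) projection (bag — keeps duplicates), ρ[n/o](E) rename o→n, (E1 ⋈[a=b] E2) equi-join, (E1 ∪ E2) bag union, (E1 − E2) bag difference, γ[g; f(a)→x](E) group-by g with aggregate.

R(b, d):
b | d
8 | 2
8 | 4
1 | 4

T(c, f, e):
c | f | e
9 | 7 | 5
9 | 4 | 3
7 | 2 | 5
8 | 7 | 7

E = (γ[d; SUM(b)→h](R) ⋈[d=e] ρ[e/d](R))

Stepwise |·|:
  R → 3
  γ[d; SUM(b)→h](R) → 2
  R → 3
  ρ[e/d](R) → 3
  (γ[d; SUM(b)→h](R) ⋈[d=e] ρ[e/d](R)) → 3

|E| = 3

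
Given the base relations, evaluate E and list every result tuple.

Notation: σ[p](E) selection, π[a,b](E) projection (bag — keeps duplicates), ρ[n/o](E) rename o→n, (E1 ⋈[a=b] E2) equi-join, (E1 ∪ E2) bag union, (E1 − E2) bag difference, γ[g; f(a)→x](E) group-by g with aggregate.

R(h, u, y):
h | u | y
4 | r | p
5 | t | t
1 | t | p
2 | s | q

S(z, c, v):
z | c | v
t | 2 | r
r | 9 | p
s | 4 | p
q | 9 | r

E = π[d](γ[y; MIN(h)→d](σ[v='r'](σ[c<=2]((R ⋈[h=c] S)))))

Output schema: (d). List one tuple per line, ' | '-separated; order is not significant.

Subexpression sizes:
  R → 4
  S → 4
  (R ⋈[h=c] S) → 2
  σ[c<=2]((R ⋈[h=c] S)) → 1
  σ[v='r'](σ[c<=2]((R ⋈[h=c] S))) → 1
  γ[y; MIN(h)→d](σ[v='r'](σ[c<=2]((R ⋈[h=c] S)))) → 1
  π[d](γ[y; MIN(h)→d](σ[v='r'](σ[c<=2]((R ⋈[h=c] S))))) → 1

== RESULT ==
d
2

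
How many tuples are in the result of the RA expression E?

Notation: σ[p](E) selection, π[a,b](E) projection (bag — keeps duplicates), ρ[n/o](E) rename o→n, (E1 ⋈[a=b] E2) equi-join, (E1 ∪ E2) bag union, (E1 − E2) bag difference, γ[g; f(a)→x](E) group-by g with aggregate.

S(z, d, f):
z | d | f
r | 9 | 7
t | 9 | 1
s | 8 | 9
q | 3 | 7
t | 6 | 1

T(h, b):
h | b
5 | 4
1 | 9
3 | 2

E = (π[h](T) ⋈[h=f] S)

Subexpression sizes:
  T → 3
  π[h](T) → 3
  S → 5
  (π[h](T) ⋈[h=f] S) → 2

|E| = 2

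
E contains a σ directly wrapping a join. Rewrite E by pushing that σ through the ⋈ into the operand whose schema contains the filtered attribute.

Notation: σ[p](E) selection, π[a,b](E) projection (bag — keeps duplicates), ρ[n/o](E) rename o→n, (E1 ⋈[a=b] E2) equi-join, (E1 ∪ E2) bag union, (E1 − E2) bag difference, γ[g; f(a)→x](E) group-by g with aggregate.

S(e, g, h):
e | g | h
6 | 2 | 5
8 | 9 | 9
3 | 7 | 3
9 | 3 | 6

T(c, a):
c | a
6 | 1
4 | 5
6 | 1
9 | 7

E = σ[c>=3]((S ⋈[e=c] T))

σ filters on c, owned by the right side.
E' = (S ⋈[e=c] σ[c>=3](T))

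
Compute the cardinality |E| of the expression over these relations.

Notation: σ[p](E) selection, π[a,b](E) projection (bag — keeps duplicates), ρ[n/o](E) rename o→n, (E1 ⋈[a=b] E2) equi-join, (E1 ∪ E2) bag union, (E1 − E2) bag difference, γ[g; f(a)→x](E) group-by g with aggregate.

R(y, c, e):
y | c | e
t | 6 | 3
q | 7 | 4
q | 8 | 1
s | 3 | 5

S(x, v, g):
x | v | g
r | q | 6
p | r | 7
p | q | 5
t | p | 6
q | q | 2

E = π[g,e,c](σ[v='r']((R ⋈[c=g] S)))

Row counts bottom-up:
  R → 4
  S → 5
  (R ⋈[c=g] S) → 3
  σ[v='r']((R ⋈[c=g] S)) → 1
  π[g,e,c](σ[v='r']((R ⋈[c=g] S))) → 1

|E| = 1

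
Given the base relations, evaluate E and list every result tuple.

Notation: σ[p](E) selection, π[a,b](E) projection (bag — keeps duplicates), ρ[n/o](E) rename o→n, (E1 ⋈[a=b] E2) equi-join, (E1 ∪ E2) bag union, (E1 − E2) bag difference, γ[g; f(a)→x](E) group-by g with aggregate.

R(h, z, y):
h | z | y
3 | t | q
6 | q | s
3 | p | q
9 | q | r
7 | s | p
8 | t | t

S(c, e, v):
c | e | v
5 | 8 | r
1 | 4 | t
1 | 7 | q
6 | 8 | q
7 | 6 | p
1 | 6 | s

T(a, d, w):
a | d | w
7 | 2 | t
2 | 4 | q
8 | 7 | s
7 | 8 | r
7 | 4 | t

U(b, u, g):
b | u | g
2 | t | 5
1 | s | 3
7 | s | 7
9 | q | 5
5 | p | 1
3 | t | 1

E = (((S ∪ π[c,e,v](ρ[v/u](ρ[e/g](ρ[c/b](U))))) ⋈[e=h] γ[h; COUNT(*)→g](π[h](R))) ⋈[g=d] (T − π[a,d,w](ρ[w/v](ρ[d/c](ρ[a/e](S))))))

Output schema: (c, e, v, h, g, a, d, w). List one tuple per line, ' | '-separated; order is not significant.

Stepwise |·|:
  S → 6
  U → 6
  ρ[c/b](U) → 6
  ρ[e/g](ρ[c/b](U)) → 6
  ρ[v/u](ρ[e/g](ρ[c/b](U))) → 6
  π[c,e,v](ρ[v/u](ρ[e/g](ρ[c/b](U)))) → 6
  (S ∪ π[c,e,v](ρ[v/u](ρ[e/g](ρ[c/b](U))))) → 12
  R → 6
  π[h](R) → 6
  γ[h; COUNT(*)→g](π[h](R)) → 5
  ((S ∪ π[c,e,v](ρ[v/u](ρ[e/g](ρ[c/b](U))))) ⋈[e=h] γ[h; COUNT(*)→g](π[h](R))) → 7
  T → 5
  S → 6
  ρ[a/e](S) → 6
  ρ[d/c](ρ[a/e](S)) → 6
  ρ[w/v](ρ[d/c](ρ[a/e](S))) → 6
  π[a,d,w](ρ[w/v](ρ[d/c](ρ[a/e](S)))) → 6
  (T − π[a,d,w](ρ[w/v](ρ[d/c](ρ[a/e](S))))) → 5
  (((S ∪ π[c,e,v](ρ[v/u](ρ[e/g](ρ[c/b](U))))) ⋈[e=h] γ[h; COUNT(*)→g](π[h](R))) ⋈[g=d] (T − π[a,d,w](ρ[w/v](ρ[d/c](ρ[a/e](S)))))) → 1

== RESULT ==
c | e | v | h | g | a | d | w
1 | 3 | s | 3 | 2 | 7 | 2 | t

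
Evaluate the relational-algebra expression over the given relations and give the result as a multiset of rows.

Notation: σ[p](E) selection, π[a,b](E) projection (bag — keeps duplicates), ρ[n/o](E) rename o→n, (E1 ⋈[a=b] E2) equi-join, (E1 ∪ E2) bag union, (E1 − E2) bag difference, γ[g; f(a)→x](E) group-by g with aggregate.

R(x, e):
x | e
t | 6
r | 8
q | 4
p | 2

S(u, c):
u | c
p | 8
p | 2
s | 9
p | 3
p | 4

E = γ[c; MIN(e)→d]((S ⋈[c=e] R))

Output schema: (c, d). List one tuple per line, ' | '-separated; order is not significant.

Subexpression sizes:
  S → 5
  R → 4
  (S ⋈[c=e] R) → 3
  γ[c; MIN(e)→d]((S ⋈[c=e] R)) → 3

== RESULT ==
c | d
2 | 2
4 | 4
8 | 8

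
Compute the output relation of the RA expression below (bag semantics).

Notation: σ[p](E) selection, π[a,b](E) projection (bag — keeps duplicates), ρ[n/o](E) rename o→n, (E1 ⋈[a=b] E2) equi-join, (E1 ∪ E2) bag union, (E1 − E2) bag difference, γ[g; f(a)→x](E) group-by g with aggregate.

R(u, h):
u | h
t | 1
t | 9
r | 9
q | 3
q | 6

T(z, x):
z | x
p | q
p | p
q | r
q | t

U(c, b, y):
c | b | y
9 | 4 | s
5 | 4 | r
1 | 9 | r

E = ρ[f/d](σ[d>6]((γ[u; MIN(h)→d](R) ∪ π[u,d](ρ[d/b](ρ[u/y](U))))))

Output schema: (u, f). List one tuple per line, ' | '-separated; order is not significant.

Stepwise |·|:
  R → 5
  γ[u; MIN(h)→d](R) → 3
  U → 3
  ρ[u/y](U) → 3
  ρ[d/b](ρ[u/y](U)) → 3
  π[u,d](ρ[d/b](ρ[u/y](U))) → 3
  (γ[u; MIN(h)→d](R) ∪ π[u,d](ρ[d/b](ρ[u/y](U)))) → 6
  σ[d>6]((γ[u; MIN(h)→d](R) ∪ π[u,d](ρ[d/b](ρ[u/y](U))))) → 2
  ρ[f/d](σ[d>6]((γ[u; MIN(h)→d](R) ∪ π[u,d](ρ[d/b](ρ[u/y](U)))))) → 2

== RESULT ==
u | f
r | 9
r | 9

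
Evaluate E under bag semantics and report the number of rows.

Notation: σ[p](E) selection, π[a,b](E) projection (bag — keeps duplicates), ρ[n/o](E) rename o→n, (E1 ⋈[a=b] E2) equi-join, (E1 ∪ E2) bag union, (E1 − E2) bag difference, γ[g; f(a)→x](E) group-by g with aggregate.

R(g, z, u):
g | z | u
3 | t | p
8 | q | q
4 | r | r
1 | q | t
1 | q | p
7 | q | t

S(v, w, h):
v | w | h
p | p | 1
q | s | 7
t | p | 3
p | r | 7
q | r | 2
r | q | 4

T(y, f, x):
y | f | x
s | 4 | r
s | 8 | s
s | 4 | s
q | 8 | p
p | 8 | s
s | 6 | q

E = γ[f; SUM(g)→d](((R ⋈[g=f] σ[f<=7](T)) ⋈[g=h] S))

Stepwise |·|:
  R → 6
  T → 6
  σ[f<=7](T) → 3
  (R ⋈[g=f] σ[f<=7](T)) → 2
  S → 6
  ((R ⋈[g=f] σ[f<=7](T)) ⋈[g=h] S) → 2
  γ[f; SUM(g)→d](((R ⋈[g=f] σ[f<=7](T)) ⋈[g=h] S)) → 1

|E| = 1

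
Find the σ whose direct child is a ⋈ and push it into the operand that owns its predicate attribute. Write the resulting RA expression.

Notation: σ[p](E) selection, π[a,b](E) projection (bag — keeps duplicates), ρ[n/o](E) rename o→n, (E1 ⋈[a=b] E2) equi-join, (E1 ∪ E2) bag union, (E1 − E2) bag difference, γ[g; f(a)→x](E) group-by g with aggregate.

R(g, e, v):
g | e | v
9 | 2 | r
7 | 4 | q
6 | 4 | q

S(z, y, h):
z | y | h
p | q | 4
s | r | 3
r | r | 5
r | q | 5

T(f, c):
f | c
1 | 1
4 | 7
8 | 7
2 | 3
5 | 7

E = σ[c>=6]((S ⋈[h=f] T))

σ filters on c, owned by the right side.
E' = (S ⋈[h=f] σ[c>=6](T))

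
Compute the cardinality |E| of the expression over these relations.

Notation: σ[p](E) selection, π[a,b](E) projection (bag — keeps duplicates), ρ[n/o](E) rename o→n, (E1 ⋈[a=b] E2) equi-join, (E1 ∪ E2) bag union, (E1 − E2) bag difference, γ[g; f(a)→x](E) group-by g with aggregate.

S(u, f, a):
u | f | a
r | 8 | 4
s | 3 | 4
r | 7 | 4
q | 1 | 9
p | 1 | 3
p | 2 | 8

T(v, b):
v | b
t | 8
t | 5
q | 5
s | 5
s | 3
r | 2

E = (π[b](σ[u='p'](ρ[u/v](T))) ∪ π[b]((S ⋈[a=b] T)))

Per-node cardinality:
  T → 6
  ρ[u/v](T) → 6
  σ[u='p'](ρ[u/v](T)) → 0
  π[b](σ[u='p'](ρ[u/v](T))) → 0
  S → 6
  T → 6
  (S ⋈[a=b] T) → 2
  π[b]((S ⋈[a=b] T)) → 2
  (π[b](σ[u='p'](ρ[u/v](T))) ∪ π[b]((S ⋈[a=b] T))) → 2

|E| = 2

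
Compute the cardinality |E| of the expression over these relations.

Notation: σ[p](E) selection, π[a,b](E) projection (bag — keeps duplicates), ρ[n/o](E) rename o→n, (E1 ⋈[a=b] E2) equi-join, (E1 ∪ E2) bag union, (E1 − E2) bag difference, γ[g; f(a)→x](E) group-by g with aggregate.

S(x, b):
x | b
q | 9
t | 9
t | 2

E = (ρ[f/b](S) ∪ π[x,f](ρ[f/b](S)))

Row counts bottom-up:
  S → 3
  ρ[f/b](S) → 3
  S → 3
  ρ[f/b](S) → 3
  π[x,f](ρ[f/b](S)) → 3
  (ρ[f/b](S) ∪ π[x,f](ρ[f/b](S))) → 6

|E| = 6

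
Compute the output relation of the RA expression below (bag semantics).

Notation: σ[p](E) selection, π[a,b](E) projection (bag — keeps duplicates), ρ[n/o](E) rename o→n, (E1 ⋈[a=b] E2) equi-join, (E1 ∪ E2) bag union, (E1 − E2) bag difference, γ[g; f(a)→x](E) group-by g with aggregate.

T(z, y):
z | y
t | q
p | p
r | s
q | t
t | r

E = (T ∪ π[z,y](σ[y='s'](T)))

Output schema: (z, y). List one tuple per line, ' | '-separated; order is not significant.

Subexpression sizes:
  T → 5
  T → 5
  σ[y='s'](T) → 1
  π[z,y](σ[y='s'](T)) → 1
  (T ∪ π[z,y](σ[y='s'](T))) → 6

== RESULT ==
z | y
p | p
q | t
r | s
r | s
t | q
t | r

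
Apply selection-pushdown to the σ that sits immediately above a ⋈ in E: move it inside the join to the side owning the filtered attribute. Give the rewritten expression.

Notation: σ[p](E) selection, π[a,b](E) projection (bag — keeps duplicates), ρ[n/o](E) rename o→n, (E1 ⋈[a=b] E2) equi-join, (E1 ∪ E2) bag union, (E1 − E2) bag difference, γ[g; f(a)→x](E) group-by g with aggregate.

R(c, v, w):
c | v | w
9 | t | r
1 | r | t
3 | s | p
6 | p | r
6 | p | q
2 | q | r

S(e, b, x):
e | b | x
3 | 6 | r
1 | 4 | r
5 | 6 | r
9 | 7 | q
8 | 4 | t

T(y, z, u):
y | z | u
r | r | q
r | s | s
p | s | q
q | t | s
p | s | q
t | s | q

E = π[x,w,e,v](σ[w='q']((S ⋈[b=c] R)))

σ filters on w, owned by the right side.
E' = π[x,w,e,v]((S ⋈[b=c] σ[w='q'](R)))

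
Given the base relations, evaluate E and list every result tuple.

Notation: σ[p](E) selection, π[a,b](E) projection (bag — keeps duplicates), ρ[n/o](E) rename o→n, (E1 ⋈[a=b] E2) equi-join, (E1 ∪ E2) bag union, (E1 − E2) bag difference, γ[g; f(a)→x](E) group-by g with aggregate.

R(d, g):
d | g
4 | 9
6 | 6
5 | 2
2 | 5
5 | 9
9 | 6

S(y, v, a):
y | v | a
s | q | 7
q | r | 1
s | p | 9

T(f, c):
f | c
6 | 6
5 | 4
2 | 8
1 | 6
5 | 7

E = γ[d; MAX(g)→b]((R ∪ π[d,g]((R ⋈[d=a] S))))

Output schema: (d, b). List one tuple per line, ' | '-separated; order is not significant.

Subexpression sizes:
  R → 6
  R → 6
  S → 3
  (R ⋈[d=a] S) → 1
  π[d,g]((R ⋈[d=a] S)) → 1
  (R ∪ π[d,g]((R ⋈[d=a] S))) → 7
  γ[d; MAX(g)→b]((R ∪ π[d,g]((R ⋈[d=a] S)))) → 5

== RESULT ==
d | b
2 | 5
4 | 9
5 | 9
6 | 6
9 | 6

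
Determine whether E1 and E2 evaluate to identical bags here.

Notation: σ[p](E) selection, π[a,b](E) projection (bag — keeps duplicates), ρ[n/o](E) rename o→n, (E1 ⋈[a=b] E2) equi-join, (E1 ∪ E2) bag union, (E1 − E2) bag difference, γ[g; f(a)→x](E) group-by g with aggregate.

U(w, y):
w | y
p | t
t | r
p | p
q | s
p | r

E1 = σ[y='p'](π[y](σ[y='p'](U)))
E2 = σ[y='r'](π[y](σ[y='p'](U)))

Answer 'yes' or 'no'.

E1 per-node cardinality:
  U → 5
  σ[y='p'](U) → 1
  π[y](σ[y='p'](U)) → 1
  σ[y='p'](π[y](σ[y='p'](U))) → 1
E2 per-node cardinality:
  U → 5
  σ[y='p'](U) → 1
  π[y](σ[y='p'](U)) → 1
  σ[y='r'](π[y](σ[y='p'](U))) → 0

E1 result:
y
p
E2 result:
y
(0 rows)
Witness: ('p',) appears 1× in E1 but 0× in E2.

no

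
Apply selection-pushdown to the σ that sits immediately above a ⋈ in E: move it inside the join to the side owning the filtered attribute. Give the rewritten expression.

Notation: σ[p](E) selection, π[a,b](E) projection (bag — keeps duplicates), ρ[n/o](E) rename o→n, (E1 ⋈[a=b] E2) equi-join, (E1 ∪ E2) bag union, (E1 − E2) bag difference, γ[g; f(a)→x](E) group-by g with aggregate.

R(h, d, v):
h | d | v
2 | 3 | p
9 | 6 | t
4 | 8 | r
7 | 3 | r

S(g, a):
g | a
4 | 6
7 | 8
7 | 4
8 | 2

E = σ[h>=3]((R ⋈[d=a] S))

σ filters on h, owned by the left side.
E' = (σ[h>=3](R) ⋈[d=a] S)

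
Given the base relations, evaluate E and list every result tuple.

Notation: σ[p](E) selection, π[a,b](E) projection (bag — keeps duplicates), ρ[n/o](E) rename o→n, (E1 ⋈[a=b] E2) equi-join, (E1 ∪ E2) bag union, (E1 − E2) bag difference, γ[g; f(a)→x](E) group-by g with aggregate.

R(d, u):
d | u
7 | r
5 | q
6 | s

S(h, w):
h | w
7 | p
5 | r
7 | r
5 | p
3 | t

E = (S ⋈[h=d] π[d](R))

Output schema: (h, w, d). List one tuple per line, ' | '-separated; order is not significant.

Stepwise |·|:
  S → 5
  R → 3
  π[d](R) → 3
  (S ⋈[h=d] π[d](R)) → 4

== RESULT ==
h | w | d
5 | p | 5
5 | r | 5
7 | p | 7
7 | r | 7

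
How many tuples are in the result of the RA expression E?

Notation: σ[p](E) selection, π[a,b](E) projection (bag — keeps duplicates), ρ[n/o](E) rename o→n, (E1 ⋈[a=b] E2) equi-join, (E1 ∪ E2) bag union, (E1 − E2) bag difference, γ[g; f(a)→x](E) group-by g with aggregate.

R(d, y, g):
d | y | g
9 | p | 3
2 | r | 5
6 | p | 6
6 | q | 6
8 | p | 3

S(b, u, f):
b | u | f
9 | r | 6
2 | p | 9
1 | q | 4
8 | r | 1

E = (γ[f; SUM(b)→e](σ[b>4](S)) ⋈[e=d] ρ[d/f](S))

Subexpression sizes:
  S → 4
  σ[b>4](S) → 2
  γ[f; SUM(b)→e](σ[b>4](S)) → 2
  S → 4
  ρ[d/f](S) → 4
  (γ[f; SUM(b)→e](σ[b>4](S)) ⋈[e=d] ρ[d/f](S)) → 1

|E| = 1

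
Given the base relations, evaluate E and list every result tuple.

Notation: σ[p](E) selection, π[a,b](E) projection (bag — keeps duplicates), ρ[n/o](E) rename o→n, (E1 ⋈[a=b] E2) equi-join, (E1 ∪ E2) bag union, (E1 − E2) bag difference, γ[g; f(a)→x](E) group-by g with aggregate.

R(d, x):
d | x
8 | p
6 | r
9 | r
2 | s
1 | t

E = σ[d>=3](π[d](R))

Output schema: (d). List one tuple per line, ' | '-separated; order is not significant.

Stepwise |·|:
  R → 5
  π[d](R) → 5
  σ[d>=3](π[d](R)) → 3

== RESULT ==
d
6
8
9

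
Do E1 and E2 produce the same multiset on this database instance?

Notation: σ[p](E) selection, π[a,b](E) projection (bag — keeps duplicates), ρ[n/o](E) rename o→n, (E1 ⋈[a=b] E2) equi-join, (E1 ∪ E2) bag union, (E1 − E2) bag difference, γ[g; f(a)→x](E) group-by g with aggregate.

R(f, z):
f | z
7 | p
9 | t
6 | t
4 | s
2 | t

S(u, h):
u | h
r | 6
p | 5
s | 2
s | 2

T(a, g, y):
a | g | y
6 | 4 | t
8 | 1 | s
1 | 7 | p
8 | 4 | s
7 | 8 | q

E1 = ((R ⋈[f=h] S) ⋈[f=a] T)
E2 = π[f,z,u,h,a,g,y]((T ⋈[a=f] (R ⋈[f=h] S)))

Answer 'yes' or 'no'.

E1 stepwise |·|:
  R → 5
  S → 4
  (R ⋈[f=h] S) → 3
  T → 5
  ((R ⋈[f=h] S) ⋈[f=a] T) → 1
E2 stepwise |·|:
  T → 5
  R → 5
  S → 4
  (R ⋈[f=h] S) → 3
  (T ⋈[a=f] (R ⋈[f=h] S)) → 1
  π[f,z,u,h,a,g,y]((T ⋈[a=f] (R ⋈[f=h] S))) → 1

E1 and E2 produce the same multiset:
f | z | u | h | a | g | y
6 | t | r | 6 | 6 | 4 | t

yes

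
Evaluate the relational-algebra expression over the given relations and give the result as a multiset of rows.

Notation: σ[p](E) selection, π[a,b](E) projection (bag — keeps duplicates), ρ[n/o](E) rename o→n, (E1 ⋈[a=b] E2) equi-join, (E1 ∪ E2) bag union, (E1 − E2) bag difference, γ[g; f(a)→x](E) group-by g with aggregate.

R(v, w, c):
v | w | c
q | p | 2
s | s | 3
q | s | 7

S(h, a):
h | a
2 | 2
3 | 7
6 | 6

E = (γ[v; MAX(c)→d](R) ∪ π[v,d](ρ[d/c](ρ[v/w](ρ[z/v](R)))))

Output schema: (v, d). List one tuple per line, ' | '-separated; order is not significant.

Per-node cardinality:
  R → 3
  γ[v; MAX(c)→d](R) → 2
  R → 3
  ρ[z/v](R) → 3
  ρ[v/w](ρ[z/v](R)) → 3
  ρ[d/c](ρ[v/w](ρ[z/v](R))) → 3
  π[v,d](ρ[d/c](ρ[v/w](ρ[z/v](R)))) → 3
  (γ[v; MAX(c)→d](R) ∪ π[v,d](ρ[d/c](ρ[v/w](ρ[z/v](R))))) → 5

== RESULT ==
v | d
p | 2
q | 7
s | 3
s | 3
s | 7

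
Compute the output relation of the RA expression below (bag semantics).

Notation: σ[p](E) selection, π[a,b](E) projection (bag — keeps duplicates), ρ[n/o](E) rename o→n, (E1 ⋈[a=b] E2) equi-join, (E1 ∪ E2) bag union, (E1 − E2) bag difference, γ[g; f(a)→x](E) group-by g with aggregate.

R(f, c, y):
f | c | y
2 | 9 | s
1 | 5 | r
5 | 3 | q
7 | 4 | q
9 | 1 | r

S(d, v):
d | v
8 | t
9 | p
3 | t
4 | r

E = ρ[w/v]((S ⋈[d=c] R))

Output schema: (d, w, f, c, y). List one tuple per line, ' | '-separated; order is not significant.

Per-node cardinality:
  S → 4
  R → 5
  (S ⋈[d=c] R) → 3
  ρ[w/v]((S ⋈[d=c] R)) → 3

== RESULT ==
d | w | f | c | y
3 | t | 5 | 3 | q
4 | r | 7 | 4 | q
9 | p | 2 | 9 | s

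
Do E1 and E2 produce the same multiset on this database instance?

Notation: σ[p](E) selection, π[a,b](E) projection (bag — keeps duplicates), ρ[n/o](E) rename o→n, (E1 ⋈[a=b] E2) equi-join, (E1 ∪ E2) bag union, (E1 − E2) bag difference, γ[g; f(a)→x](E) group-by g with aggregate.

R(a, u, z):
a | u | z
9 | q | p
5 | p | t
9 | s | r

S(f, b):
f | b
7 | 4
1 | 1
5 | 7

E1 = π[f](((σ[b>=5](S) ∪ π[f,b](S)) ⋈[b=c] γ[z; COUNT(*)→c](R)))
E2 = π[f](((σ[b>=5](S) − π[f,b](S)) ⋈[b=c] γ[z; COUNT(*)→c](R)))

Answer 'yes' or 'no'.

E1 per-node cardinality:
  S → 3
  σ[b>=5](S) → 1
  S → 3
  π[f,b](S) → 3
  (σ[b>=5](S) ∪ π[f,b](S)) → 4
  R → 3
  γ[z; COUNT(*)→c](R) → 3
  ((σ[b>=5](S) ∪ π[f,b](S)) ⋈[b=c] γ[z; COUNT(*)→c](R)) → 3
  π[f](((σ[b>=5](S) ∪ π[f,b](S)) ⋈[b=c] γ[z; COUNT(*)→c](R))) → 3
E2 per-node cardinality:
  S → 3
  σ[b>=5](S) → 1
  S → 3
  π[f,b](S) → 3
  (σ[b>=5](S) − π[f,b](S)) → 0
  R → 3
  γ[z; COUNT(*)→c](R) → 3
  ((σ[b>=5](S) − π[f,b](S)) ⋈[b=c] γ[z; COUNT(*)→c](R)) → 0
  π[f](((σ[b>=5](S) − π[f,b](S)) ⋈[b=c] γ[z; COUNT(*)→c](R))) → 0

E1 result:
f
1
1
1
E2 result:
f
(0 rows)
Witness: (1,) appears 3× in E1 but 0× in E2.

no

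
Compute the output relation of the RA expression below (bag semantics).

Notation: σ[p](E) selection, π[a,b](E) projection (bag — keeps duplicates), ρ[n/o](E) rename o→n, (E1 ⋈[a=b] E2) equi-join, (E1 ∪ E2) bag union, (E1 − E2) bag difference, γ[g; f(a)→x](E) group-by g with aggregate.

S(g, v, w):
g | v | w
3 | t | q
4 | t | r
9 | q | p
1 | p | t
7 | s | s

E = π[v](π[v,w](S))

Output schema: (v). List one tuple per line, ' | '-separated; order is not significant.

Stepwise |·|:
  S → 5
  π[v,w](S) → 5
  π[v](π[v,w](S)) → 5

== RESULT ==
v
p
q
s
t
t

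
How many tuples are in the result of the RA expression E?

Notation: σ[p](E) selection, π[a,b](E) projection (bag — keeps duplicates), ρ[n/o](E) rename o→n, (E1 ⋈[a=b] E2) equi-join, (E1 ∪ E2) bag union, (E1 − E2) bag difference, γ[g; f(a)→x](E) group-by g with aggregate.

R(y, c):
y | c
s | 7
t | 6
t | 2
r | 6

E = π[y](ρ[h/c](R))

Stepwise |·|:
  R → 4
  ρ[h/c](R) → 4
  π[y](ρ[h/c](R)) → 4

|E| = 4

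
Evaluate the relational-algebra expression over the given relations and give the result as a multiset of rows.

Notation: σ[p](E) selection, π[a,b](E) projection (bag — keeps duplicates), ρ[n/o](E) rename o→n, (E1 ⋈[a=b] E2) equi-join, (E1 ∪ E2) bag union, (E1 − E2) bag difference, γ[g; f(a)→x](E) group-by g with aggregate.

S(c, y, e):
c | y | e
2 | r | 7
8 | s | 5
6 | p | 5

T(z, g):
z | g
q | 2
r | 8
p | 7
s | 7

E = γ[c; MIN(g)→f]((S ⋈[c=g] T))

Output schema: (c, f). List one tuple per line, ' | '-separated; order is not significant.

Row counts bottom-up:
  S → 3
  T → 4
  (S ⋈[c=g] T) → 2
  γ[c; MIN(g)→f]((S ⋈[c=g] T)) → 2

== RESULT ==
c | f
2 | 2
8 | 8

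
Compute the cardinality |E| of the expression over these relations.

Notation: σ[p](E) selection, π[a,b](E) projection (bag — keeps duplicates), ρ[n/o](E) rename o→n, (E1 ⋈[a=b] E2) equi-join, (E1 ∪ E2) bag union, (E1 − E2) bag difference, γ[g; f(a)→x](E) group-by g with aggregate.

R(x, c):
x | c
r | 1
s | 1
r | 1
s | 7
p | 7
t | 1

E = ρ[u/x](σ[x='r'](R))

Subexpression sizes:
  R → 6
  σ[x='r'](R) → 2
  ρ[u/x](σ[x='r'](R)) → 2

|E| = 2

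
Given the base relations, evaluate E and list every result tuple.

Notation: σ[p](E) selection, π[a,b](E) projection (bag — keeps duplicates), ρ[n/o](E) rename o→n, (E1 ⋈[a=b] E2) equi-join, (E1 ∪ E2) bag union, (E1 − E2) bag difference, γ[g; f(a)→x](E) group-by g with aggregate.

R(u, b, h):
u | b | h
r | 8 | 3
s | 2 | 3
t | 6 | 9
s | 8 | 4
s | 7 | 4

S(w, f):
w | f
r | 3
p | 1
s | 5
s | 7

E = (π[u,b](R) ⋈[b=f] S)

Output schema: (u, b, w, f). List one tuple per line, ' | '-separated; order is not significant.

Subexpression sizes:
  R → 5
  π[u,b](R) → 5
  S → 4
  (π[u,b](R) ⋈[b=f] S) → 1

== RESULT ==
u | b | w | f
s | 7 | s | 7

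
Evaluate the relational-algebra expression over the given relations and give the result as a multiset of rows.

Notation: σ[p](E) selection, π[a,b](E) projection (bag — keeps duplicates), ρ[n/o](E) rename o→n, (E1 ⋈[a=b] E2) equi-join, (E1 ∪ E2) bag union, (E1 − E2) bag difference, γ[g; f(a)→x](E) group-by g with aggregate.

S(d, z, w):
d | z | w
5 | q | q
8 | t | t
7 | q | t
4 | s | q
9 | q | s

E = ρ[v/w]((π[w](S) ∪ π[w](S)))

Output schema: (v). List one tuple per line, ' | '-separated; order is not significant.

Subexpression sizes:
  S → 5
  π[w](S) → 5
  S → 5
  π[w](S) → 5
  (π[w](S) ∪ π[w](S)) → 10
  ρ[v/w]((π[w](S) ∪ π[w](S))) → 10

== RESULT ==
v
q
q
q
q
s
s
t
t
t
t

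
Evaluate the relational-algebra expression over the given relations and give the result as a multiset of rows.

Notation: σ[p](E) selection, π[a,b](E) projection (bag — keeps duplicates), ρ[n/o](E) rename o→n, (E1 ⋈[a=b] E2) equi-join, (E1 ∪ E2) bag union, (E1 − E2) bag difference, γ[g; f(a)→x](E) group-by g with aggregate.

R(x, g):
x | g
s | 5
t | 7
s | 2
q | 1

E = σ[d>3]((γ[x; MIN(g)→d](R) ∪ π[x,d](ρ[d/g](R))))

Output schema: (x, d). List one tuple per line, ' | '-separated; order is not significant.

Stepwise |·|:
  R → 4
  γ[x; MIN(g)→d](R) → 3
  R → 4
  ρ[d/g](R) → 4
  π[x,d](ρ[d/g](R)) → 4
  (γ[x; MIN(g)→d](R) ∪ π[x,d](ρ[d/g](R))) → 7
  σ[d>3]((γ[x; MIN(g)→d](R) ∪ π[x,d](ρ[d/g](R)))) → 3

== RESULT ==
x | d
s | 5
t | 7
t | 7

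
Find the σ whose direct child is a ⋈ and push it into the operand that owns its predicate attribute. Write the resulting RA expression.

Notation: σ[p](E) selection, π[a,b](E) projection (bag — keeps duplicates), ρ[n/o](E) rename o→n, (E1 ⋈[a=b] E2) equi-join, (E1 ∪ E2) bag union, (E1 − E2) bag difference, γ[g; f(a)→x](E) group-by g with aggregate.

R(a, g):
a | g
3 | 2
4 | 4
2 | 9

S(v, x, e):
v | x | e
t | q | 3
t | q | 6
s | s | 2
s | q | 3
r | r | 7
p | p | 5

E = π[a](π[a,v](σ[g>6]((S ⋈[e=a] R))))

σ filters on g, owned by the right side.
E' = π[a](π[a,v]((S ⋈[e=a] σ[g>6](R))))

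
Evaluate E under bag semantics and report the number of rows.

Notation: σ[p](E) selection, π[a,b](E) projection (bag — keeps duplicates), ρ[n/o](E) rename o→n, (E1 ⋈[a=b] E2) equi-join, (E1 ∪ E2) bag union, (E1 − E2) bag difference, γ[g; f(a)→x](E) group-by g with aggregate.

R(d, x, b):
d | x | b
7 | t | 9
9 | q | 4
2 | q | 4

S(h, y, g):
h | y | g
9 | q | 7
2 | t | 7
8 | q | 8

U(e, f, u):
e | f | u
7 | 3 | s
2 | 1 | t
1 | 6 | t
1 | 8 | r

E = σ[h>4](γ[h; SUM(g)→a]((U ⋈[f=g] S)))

Row counts bottom-up:
  U → 4
  S → 3
  (U ⋈[f=g] S) → 1
  γ[h; SUM(g)→a]((U ⋈[f=g] S)) → 1
  σ[h>4](γ[h; SUM(g)→a]((U ⋈[f=g] S))) → 1

|E| = 1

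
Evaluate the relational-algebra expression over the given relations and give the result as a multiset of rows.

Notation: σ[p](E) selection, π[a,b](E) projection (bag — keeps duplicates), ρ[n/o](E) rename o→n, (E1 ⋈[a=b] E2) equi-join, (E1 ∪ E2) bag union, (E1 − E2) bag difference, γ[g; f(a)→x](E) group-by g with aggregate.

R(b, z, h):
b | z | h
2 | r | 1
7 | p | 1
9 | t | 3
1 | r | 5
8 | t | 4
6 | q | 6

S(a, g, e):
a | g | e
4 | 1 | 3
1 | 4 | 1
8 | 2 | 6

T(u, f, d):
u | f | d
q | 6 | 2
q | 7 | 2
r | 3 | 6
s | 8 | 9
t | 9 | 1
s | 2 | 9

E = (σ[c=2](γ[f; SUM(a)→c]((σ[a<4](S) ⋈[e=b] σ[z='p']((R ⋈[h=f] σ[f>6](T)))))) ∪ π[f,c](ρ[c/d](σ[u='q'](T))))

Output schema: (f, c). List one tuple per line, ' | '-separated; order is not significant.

Subexpression sizes:
  S → 3
  σ[a<4](S) → 1
  R → 6
  T → 6
  σ[f>6](T) → 3
  (R ⋈[h=f] σ[f>6](T)) → 0
  σ[z='p']((R ⋈[h=f] σ[f>6](T))) → 0
  (σ[a<4](S) ⋈[e=b] σ[z='p']((R ⋈[h=f] σ[f>6](T)))) → 0
  γ[f; SUM(a)→c]((σ[a<4](S) ⋈[e=b] σ[z='p']((R ⋈[h=f] σ[f>6](T))))) → 0
  σ[c=2](γ[f; SUM(a)→c]((σ[a<4](S) ⋈[e=b] σ[z='p']((R ⋈[h=f] σ[f>6](T)))))) → 0
  T → 6
  σ[u='q'](T) → 2
  ρ[c/d](σ[u='q'](T)) → 2
  π[f,c](ρ[c/d](σ[u='q'](T))) → 2
  (σ[c=2](γ[f; SUM(a)→c]((σ[a<4](S) ⋈[e=b] σ[z='p']((R ⋈[h=f] σ[f>6](T)))))) ∪ π[f,c](ρ[c/d](σ[u='q'](T)))) → 2

== RESULT ==
f | c
6 | 2
7 | 2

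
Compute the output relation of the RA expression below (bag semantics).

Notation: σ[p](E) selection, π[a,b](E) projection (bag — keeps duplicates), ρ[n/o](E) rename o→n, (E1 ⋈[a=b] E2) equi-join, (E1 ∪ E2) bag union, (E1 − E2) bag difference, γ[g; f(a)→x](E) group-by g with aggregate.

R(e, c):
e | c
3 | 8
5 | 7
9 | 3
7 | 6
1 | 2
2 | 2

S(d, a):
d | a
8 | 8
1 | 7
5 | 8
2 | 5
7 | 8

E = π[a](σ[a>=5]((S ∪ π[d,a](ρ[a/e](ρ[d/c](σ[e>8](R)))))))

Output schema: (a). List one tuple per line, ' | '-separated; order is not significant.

Stepwise |·|:
  S → 5
  R → 6
  σ[e>8](R) → 1
  ρ[d/c](σ[e>8](R)) → 1
  ρ[a/e](ρ[d/c](σ[e>8](R))) → 1
  π[d,a](ρ[a/e](ρ[d/c](σ[e>8](R)))) → 1
  (S ∪ π[d,a](ρ[a/e](ρ[d/c](σ[e>8](R))))) → 6
  σ[a>=5]((S ∪ π[d,a](ρ[a/e](ρ[d/c](σ[e>8](R)))))) → 6
  π[a](σ[a>=5]((S ∪ π[d,a](ρ[a/e](ρ[d/c](σ[e>8](R))))))) → 6

== RESULT ==
a
5
7
8
8
8
9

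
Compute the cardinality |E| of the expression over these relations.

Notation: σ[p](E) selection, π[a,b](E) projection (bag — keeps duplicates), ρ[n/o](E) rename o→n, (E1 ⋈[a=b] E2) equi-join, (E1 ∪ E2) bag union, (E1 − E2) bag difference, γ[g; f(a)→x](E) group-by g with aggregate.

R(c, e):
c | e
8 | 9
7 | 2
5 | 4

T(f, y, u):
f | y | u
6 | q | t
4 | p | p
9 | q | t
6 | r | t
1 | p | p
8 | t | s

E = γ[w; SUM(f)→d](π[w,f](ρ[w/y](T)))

Row counts bottom-up:
  T → 6
  ρ[w/y](T) → 6
  π[w,f](ρ[w/y](T)) → 6
  γ[w; SUM(f)→d](π[w,f](ρ[w/y](T))) → 4

|E| = 4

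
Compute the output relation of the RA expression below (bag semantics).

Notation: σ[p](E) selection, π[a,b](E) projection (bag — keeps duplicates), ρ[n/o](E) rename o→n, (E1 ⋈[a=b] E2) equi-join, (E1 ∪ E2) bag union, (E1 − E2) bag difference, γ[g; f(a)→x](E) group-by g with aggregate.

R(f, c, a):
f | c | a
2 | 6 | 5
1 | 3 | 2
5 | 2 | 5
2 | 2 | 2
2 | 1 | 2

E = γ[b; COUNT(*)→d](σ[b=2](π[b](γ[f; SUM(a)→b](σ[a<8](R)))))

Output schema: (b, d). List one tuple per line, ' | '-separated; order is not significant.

Row counts bottom-up:
  R → 5
  σ[a<8](R) → 5
  γ[f; SUM(a)→b](σ[a<8](R)) → 3
  π[b](γ[f; SUM(a)→b](σ[a<8](R))) → 3
  σ[b=2](π[b](γ[f; SUM(a)→b](σ[a<8](R)))) → 1
  γ[b; COUNT(*)→d](σ[b=2](π[b](γ[f; SUM(a)→b](σ[a<8](R))))) → 1

== RESULT ==
b | d
2 | 1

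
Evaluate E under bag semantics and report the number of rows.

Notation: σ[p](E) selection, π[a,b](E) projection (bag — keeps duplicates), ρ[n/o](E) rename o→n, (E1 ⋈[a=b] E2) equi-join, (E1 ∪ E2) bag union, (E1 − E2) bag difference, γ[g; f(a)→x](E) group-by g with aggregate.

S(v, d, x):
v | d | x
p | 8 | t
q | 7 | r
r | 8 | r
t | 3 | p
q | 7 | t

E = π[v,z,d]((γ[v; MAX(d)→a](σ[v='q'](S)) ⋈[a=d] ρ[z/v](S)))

Subexpression sizes:
  S → 5
  σ[v='q'](S) → 2
  γ[v; MAX(d)→a](σ[v='q'](S)) → 1
  S → 5
  ρ[z/v](S) → 5
  (γ[v; MAX(d)→a](σ[v='q'](S)) ⋈[a=d] ρ[z/v](S)) → 2
  π[v,z,d]((γ[v; MAX(d)→a](σ[v='q'](S)) ⋈[a=d] ρ[z/v](S))) → 2

|E| = 2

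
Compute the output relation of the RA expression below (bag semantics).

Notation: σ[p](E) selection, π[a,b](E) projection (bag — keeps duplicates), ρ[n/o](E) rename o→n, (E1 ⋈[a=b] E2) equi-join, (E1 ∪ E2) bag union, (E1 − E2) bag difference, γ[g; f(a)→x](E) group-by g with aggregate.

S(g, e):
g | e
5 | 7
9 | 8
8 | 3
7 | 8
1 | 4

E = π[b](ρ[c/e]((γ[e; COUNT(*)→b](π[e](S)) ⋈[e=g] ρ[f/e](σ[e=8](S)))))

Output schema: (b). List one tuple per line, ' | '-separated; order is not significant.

Row counts bottom-up:
  S → 5
  π[e](S) → 5
  γ[e; COUNT(*)→b](π[e](S)) → 4
  S → 5
  σ[e=8](S) → 2
  ρ[f/e](σ[e=8](S)) → 2
  (γ[e; COUNT(*)→b](π[e](S)) ⋈[e=g] ρ[f/e](σ[e=8](S))) → 1
  ρ[c/e]((γ[e; COUNT(*)→b](π[e](S)) ⋈[e=g] ρ[f/e](σ[e=8](S)))) → 1
  π[b](ρ[c/e]((γ[e; COUNT(*)→b](π[e](S)) ⋈[e=g] ρ[f/e](σ[e=8](S))))) → 1

== RESULT ==
b
1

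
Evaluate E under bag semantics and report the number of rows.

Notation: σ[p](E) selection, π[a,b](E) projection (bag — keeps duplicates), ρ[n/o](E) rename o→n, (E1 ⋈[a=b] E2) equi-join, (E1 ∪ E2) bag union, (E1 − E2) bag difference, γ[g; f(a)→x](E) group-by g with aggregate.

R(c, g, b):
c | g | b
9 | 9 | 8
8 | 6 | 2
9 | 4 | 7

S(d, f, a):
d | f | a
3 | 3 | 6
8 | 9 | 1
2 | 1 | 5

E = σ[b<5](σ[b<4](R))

Row counts bottom-up:
  R → 3
  σ[b<4](R) → 1
  σ[b<5](σ[b<4](R)) → 1

|E| = 1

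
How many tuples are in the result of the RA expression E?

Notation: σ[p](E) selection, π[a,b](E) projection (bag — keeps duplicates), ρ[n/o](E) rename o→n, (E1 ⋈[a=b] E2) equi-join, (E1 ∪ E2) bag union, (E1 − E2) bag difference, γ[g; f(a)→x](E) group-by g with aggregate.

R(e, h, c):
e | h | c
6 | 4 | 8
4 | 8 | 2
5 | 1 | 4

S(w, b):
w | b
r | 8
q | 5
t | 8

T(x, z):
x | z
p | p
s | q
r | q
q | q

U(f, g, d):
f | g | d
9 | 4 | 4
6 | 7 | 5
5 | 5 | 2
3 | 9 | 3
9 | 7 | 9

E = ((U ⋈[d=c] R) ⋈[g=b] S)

Stepwise |·|:
  U → 5
  R → 3
  (U ⋈[d=c] R) → 2
  S → 3
  ((U ⋈[d=c] R) ⋈[g=b] S) → 1

|E| = 1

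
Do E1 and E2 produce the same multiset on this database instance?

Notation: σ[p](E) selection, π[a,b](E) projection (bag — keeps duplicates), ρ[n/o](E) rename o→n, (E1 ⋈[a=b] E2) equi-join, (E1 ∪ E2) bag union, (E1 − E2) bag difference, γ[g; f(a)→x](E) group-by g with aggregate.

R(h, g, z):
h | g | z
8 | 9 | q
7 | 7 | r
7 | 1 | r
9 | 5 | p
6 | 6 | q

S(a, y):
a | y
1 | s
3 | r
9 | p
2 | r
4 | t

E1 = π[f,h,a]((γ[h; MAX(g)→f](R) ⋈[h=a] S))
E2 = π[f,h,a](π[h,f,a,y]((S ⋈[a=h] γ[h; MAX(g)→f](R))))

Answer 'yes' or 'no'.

E1 stepwise |·|:
  R → 5
  γ[h; MAX(g)→f](R) → 4
  S → 5
  (γ[h; MAX(g)→f](R) ⋈[h=a] S) → 1
  π[f,h,a]((γ[h; MAX(g)→f](R) ⋈[h=a] S)) → 1
E2 stepwise |·|:
  S → 5
  R → 5
  γ[h; MAX(g)→f](R) → 4
  (S ⋈[a=h] γ[h; MAX(g)→f](R)) → 1
  π[h,f,a,y]((S ⋈[a=h] γ[h; MAX(g)→f](R))) → 1
  π[f,h,a](π[h,f,a,y]((S ⋈[a=h] γ[h; MAX(g)→f](R)))) → 1

E1 and E2 produce the same multiset:
f | h | a
5 | 9 | 9

yes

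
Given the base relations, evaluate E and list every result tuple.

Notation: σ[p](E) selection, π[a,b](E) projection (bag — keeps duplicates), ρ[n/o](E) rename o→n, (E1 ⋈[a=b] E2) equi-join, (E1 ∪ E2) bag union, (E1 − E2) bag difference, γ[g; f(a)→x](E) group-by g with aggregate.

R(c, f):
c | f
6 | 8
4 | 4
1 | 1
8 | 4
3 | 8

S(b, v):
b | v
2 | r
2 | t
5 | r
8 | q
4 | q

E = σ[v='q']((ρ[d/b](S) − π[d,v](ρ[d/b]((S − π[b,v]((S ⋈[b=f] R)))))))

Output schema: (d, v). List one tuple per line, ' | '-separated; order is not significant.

Row counts bottom-up:
  S → 5
  ρ[d/b](S) → 5
  S → 5
  S → 5
  R → 5
  (S ⋈[b=f] R) → 4
  π[b,v]((S ⋈[b=f] R)) → 4
  (S − π[b,v]((S ⋈[b=f] R))) → 3
  ρ[d/b]((S − π[b,v]((S ⋈[b=f] R)))) → 3
  π[d,v](ρ[d/b]((S − π[b,v]((S ⋈[b=f] R))))) → 3
  (ρ[d/b](S) − π[d,v](ρ[d/b]((S − π[b,v]((S ⋈[b=f] R)))))) → 2
  σ[v='q']((ρ[d/b](S) − π[d,v](ρ[d/b]((S − π[b,v]((S ⋈[b=f] R))))))) → 2

== RESULT ==
d | v
4 | q
8 | q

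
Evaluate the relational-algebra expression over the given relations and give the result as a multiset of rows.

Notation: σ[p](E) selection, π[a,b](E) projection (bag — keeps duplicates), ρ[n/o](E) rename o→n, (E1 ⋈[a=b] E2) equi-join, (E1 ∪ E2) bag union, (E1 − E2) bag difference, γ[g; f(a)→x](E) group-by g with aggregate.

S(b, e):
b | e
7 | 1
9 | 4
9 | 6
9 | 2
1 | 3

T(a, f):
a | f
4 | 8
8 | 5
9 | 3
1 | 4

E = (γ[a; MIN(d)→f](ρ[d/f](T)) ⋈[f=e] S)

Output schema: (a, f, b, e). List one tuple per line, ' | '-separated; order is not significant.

Row counts bottom-up:
  T → 4
  ρ[d/f](T) → 4
  γ[a; MIN(d)→f](ρ[d/f](T)) → 4
  S → 5
  (γ[a; MIN(d)→f](ρ[d/f](T)) ⋈[f=e] S) → 2

== RESULT ==
a | f | b | e
1 | 4 | 9 | 4
9 | 3 | 1 | 3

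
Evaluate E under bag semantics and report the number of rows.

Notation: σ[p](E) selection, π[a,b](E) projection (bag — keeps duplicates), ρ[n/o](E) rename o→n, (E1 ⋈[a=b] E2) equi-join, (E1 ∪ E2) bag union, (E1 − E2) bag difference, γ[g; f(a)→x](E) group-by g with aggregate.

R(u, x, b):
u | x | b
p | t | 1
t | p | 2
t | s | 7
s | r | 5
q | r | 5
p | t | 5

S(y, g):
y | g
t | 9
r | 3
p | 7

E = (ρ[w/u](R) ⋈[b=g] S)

Per-node cardinality:
  R → 6
  ρ[w/u](R) → 6
  S → 3
  (ρ[w/u](R) ⋈[b=g] S) → 1

|E| = 1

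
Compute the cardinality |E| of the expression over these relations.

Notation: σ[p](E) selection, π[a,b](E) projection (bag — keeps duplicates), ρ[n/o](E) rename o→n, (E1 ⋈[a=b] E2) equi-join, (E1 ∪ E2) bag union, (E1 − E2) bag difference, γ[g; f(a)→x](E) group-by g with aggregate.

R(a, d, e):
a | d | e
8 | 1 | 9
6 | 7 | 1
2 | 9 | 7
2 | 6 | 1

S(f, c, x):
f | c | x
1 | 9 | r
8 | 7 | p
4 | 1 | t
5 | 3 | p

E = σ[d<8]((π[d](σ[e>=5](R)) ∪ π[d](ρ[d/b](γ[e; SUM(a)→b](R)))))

Stepwise |·|:
  R → 4
  σ[e>=5](R) → 2
  π[d](σ[e>=5](R)) → 2
  R → 4
  γ[e; SUM(a)→b](R) → 3
  ρ[d/b](γ[e; SUM(a)→b](R)) → 3
  π[d](ρ[d/b](γ[e; SUM(a)→b](R))) → 3
  (π[d](σ[e>=5](R)) ∪ π[d](ρ[d/b](γ[e; SUM(a)→b](R)))) → 5
  σ[d<8]((π[d](σ[e>=5](R)) ∪ π[d](ρ[d/b](γ[e; SUM(a)→b](R))))) → 2

|E| = 2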